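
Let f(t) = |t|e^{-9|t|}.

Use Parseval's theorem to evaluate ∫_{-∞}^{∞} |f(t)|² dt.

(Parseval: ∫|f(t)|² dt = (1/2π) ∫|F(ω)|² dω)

∫|f(t)|² dt = \frac{1}{1458}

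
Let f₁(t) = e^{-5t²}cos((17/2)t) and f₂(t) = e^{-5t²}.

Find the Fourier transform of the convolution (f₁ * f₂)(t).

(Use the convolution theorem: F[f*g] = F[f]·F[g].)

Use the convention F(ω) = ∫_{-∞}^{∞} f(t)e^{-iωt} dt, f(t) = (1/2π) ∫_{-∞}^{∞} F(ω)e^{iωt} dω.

F[f₁*f₂](ω) = \frac{\pi \left(e^{\frac{17 \omega}{10}} + 1\right) e^{- \frac{\omega^{2}}{10} - \frac{17 \omega}{20} - \frac{289}{80}}}{10}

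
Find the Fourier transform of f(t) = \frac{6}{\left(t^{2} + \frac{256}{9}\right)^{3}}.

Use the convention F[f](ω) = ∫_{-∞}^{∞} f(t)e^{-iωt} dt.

F(ω) = \frac{81 \pi \left(256 \omega^{2} + 144 \left|{\omega}\right| + 27\right) e^{- \frac{16 \left|{\omega}\right|}{3}}}{4194304}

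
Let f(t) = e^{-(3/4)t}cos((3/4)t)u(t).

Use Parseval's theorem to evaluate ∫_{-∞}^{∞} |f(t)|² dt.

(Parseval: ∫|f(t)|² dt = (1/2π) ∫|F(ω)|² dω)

∫|f(t)|² dt = \frac{1}{2}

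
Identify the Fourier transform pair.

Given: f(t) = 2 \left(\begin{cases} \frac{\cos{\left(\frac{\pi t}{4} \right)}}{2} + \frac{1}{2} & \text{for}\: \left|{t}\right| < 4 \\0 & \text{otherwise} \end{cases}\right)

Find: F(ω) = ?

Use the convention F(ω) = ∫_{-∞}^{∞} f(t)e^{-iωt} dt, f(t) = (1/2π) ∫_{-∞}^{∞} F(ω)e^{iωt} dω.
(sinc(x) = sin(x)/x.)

F(ω) = - \frac{8 \pi^{2} \operatorname{sinc}{\left(4 \omega \right)}}{16 \omega^{2} - \pi^{2}}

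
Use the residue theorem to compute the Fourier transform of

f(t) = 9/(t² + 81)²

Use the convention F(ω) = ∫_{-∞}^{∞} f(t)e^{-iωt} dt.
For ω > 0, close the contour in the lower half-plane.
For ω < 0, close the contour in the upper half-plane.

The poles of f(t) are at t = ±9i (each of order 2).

Let g(z) = f(z)e^{-iωz}; for large |z| the factor e^{-iωz} decays in the lower half-plane when ω > 0 and in the upper half-plane when ω < 0.

Case ω > 0 (lower half-plane, clockwise contour ⇒ F(ω) = -2πi·ΣRes):
  Res_{z = - 9 i} g(z) = \frac{i \left(9 \omega + 1\right) e^{- 9 \omega}}{324} (pole of order 2)
  F(ω) = -2πi·ΣRes = \frac{\pi \left(9 \omega + 1\right) e^{- 9 \omega}}{162}

Case ω < 0 (upper half-plane, counterclockwise contour ⇒ F(ω) = +2πi·ΣRes):
  Res_{z = 9 i} g(z) = \frac{i \left(9 \omega - 1\right) e^{9 \omega}}{324} (pole of order 2)
  F(ω) = 2πi·ΣRes = \frac{\pi \left(1 - 9 \omega\right) e^{9 \omega}}{162}

Both cases combine into a single formula in |ω|:

F(ω) = \frac{\pi \left(9 \left|{\omega}\right| + 1\right) e^{- 9 \left|{\omega}\right|}}{162}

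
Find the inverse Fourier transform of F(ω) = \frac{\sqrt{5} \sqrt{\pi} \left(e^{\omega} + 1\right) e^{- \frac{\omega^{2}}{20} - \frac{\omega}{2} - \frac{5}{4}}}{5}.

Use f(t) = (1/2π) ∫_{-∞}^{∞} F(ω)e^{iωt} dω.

f(t) = 2 e^{- 5 t^{2}} \cos{\left(5 t \right)}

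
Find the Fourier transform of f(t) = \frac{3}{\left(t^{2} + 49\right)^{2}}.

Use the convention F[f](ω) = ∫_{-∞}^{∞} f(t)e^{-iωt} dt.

F(ω) = \frac{3 \pi \left(7 \left|{\omega}\right| + 1\right) e^{- 7 \left|{\omega}\right|}}{686}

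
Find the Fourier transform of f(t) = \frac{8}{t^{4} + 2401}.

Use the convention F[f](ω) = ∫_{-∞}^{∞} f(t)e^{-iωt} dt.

F(ω) = \frac{8 \pi e^{- \frac{7 \sqrt{2} \left|{\omega}\right|}{2}} \sin{\left(\frac{7 \sqrt{2} \left|{\omega}\right|}{2} + \frac{\pi}{4} \right)}}{343}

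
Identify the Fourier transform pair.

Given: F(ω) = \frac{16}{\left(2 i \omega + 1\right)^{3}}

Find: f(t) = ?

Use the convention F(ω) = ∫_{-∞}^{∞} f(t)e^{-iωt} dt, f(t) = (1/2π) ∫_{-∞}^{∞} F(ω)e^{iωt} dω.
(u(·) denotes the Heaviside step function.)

f(t) = t^{2} e^{- \frac{t}{2}} u\left(t\right)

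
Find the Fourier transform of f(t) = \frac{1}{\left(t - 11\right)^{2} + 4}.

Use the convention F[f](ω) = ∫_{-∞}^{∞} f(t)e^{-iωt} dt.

F(ω) = \frac{\pi e^{- 11 i \omega - 2 \left|{\omega}\right|}}{2}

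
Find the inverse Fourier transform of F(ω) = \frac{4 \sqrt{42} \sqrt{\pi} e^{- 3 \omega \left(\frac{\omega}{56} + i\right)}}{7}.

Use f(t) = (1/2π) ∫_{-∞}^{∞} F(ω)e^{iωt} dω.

f(t) = 8 e^{- \frac{14 \left(t - 3\right)^{2}}{3}}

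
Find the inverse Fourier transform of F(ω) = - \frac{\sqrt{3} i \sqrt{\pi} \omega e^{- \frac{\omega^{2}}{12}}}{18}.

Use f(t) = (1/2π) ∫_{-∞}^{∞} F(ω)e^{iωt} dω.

f(t) = t e^{- 3 t^{2}}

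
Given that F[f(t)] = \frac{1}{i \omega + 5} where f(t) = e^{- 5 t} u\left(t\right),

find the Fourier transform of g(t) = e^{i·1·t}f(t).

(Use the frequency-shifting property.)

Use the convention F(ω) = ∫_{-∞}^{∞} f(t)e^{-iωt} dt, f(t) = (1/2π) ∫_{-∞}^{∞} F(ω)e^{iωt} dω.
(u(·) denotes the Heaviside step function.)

F[g](ω) = \frac{1}{i \left(\omega - 1\right) + 5}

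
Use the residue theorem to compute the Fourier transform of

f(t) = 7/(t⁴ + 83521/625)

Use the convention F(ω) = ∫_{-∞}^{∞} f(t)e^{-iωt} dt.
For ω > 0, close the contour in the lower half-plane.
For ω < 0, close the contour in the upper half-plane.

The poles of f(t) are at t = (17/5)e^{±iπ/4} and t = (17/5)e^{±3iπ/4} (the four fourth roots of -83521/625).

Let g(z) = f(z)e^{-iωz}; for large |z| the factor e^{-iωz} decays in the lower half-plane when ω > 0 and in the upper half-plane when ω < 0.

Case ω > 0 (lower half-plane, clockwise contour ⇒ F(ω) = -2πi·ΣRes):
  Res_{z = - \frac{17 \sqrt{2}}{10} - \frac{17 \sqrt{2} i}{10}} g(z) = \frac{875 \sqrt{2} i \left(1 - i\right) e^{\frac{17 \sqrt{2} \omega \left(-1 + i\right)}{10}}}{39304}
  Res_{z = \frac{17 \sqrt{2}}{10} - \frac{17 \sqrt{2} i}{10}} g(z) = \frac{875 \sqrt{2} i \left(1 + i\right) e^{- \frac{17 \sqrt{2} \omega \left(1 + i\right)}{10}}}{39304}
  F(ω) = -2πi·ΣRes = \frac{875 \sqrt{2} \pi \left(1 - i\right) \left(e^{\frac{17 \sqrt{2} i \omega}{5}} + i\right) e^{- \frac{17 \sqrt{2} \omega \left(1 + i\right)}{10}}}{19652} = \frac{875 \pi e^{- \frac{17 \sqrt{2} \omega}{10}} \sin{\left(\frac{17 \sqrt{2} \omega}{10} + \frac{\pi}{4} \right)}}{4913}

Case ω < 0 (upper half-plane, counterclockwise contour ⇒ F(ω) = +2πi·ΣRes):
  Res_{z = \frac{17 \sqrt{2}}{10} + \frac{17 \sqrt{2} i}{10}} g(z) = \frac{875 \sqrt{2} i \left(-1 + i\right) e^{\frac{17 \sqrt{2} \omega \left(1 - i\right)}{10}}}{39304}
  Res_{z = - \frac{17 \sqrt{2}}{10} + \frac{17 \sqrt{2} i}{10}} g(z) = \frac{875 \sqrt{2} \left(1 - i\right) e^{\frac{17 \sqrt{2} \omega \left(1 + i\right)}{10}}}{39304}
  F(ω) = 2πi·ΣRes = - \frac{875 \sqrt{2} i \pi \left(i \left(1 - i\right) e^{\frac{17 \sqrt{2} \omega \left(1 - i\right)}{10}} - \left(1 - i\right) e^{\frac{17 \sqrt{2} \omega \left(1 + i\right)}{10}}\right)}{19652} = \frac{875 \pi e^{\frac{17 \sqrt{2} \omega}{10}} \cos{\left(\frac{17 \sqrt{2} \omega}{10} + \frac{\pi}{4} \right)}}{4913}

Both cases combine into a single formula in |ω|:

F(ω) = \frac{875 \pi e^{- \frac{17 \sqrt{2} \left|{\omega}\right|}{10}} \sin{\left(\frac{17 \sqrt{2} \left|{\omega}\right|}{10} + \frac{\pi}{4} \right)}}{4913}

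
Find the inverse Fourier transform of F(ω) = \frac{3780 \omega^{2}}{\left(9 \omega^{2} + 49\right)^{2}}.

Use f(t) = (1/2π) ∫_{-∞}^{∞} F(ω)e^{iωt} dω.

f(t) = 5 \left(1 - \frac{7 \left|{t}\right|}{3}\right) e^{- \frac{7 \left|{t}\right|}{3}}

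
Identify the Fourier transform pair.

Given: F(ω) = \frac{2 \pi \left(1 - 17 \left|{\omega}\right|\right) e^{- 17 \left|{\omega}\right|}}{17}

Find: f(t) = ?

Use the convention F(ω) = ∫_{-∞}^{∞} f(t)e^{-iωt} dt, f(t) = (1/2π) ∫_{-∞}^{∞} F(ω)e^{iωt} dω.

f(t) = \frac{4 t^{2}}{\left(t^{2} + 289\right)^{2}}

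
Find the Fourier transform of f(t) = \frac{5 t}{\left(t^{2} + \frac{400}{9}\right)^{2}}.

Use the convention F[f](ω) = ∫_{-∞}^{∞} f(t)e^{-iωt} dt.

F(ω) = - \frac{3 i \pi \omega e^{- \frac{20 \left|{\omega}\right|}{3}}}{8}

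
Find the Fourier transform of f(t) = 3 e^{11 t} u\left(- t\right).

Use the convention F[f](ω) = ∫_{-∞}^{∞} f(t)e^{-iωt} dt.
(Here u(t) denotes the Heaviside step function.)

F(ω) = - \frac{3}{i \omega - 11}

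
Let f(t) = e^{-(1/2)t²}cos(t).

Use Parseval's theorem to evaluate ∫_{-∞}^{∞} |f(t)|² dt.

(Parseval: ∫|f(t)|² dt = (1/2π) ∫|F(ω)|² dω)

∫|f(t)|² dt = \frac{\sqrt{\pi} \left(1 + e\right)}{2 e}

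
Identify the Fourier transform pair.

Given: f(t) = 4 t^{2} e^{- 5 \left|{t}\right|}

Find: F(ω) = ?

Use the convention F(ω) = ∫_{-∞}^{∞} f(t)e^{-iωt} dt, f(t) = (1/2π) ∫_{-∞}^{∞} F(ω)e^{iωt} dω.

F(ω) = \frac{80 \left(25 - 3 \omega^{2}\right)}{\left(\omega^{2} + 25\right)^{3}}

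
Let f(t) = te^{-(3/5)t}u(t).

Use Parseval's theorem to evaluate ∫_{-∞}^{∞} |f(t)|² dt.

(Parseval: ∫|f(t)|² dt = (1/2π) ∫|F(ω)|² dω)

∫|f(t)|² dt = \frac{125}{108}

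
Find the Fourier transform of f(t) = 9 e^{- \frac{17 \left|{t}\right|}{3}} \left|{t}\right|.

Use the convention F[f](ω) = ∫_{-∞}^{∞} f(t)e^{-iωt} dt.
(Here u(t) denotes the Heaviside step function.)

F(ω) = \frac{162 \left(289 - 9 \omega^{2}\right)}{\left(9 \omega^{2} + 289\right)^{2}}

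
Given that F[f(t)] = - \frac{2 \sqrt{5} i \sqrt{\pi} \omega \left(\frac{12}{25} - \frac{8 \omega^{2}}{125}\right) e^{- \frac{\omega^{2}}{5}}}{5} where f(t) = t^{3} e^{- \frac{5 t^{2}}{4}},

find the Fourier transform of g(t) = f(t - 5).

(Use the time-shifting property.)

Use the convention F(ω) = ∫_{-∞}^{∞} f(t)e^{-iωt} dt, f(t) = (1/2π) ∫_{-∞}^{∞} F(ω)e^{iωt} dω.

F[g](ω) = \frac{8 \sqrt{5} i \sqrt{\pi} \omega \left(2 \omega^{2} - 15\right) e^{- \frac{\omega \left(\omega + 25 i\right)}{5}}}{625}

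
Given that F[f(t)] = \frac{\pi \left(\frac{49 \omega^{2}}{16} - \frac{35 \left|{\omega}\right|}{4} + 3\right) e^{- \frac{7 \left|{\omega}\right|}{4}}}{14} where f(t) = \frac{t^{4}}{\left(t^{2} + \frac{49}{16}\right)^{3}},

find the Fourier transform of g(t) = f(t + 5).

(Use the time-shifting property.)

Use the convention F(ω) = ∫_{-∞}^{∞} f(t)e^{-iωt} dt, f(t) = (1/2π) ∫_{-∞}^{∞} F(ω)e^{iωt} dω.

F[g](ω) = \frac{\pi \left(49 \omega^{2} - 140 \left|{\omega}\right| + 48\right) e^{5 i \omega - \frac{7 \left|{\omega}\right|}{4}}}{224}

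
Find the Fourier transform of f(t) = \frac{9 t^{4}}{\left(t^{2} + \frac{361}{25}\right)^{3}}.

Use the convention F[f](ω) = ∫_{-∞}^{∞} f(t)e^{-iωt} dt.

F(ω) = \frac{9 \pi \left(361 \omega^{2} - 475 \left|{\omega}\right| + 75\right) e^{- \frac{19 \left|{\omega}\right|}{5}}}{760}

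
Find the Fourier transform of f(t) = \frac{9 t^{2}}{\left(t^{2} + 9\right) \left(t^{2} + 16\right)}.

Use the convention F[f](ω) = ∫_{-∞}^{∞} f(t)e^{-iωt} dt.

F(ω) = \frac{9 \pi \left(4 - 3 e^{\left|{\omega}\right|}\right) e^{- 4 \left|{\omega}\right|}}{7}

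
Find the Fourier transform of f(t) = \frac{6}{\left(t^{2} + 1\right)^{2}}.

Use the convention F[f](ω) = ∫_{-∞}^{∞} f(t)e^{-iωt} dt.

F(ω) = 3 \pi \left(\left|{\omega}\right| + 1\right) e^{- \left|{\omega}\right|}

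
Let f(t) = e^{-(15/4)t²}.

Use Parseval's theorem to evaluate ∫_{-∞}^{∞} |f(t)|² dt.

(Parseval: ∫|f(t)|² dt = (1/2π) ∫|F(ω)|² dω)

∫|f(t)|² dt = \frac{\sqrt{30} \sqrt{\pi}}{15}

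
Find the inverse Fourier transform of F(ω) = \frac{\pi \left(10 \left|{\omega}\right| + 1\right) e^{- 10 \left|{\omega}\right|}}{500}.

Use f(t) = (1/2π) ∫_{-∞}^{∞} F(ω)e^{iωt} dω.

f(t) = \frac{4}{\left(t^{2} + 100\right)^{2}}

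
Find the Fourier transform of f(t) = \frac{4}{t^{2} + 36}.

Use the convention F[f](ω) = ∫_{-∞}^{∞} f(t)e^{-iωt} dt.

F(ω) = \frac{2 \pi e^{- 6 \left|{\omega}\right|}}{3}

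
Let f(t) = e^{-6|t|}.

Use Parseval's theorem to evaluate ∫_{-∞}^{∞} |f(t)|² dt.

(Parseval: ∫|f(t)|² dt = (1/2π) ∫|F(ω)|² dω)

∫|f(t)|² dt = \frac{1}{6}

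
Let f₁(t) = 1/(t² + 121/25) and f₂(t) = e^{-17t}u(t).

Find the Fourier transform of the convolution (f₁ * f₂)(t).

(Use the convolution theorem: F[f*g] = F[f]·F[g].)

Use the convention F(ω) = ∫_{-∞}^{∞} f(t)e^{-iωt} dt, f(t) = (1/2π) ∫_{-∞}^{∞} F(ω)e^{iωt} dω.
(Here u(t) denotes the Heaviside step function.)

F[f₁*f₂](ω) = \frac{5 \pi e^{- \frac{11 \left|{\omega}\right|}{5}}}{11 \left(i \omega + 17\right)}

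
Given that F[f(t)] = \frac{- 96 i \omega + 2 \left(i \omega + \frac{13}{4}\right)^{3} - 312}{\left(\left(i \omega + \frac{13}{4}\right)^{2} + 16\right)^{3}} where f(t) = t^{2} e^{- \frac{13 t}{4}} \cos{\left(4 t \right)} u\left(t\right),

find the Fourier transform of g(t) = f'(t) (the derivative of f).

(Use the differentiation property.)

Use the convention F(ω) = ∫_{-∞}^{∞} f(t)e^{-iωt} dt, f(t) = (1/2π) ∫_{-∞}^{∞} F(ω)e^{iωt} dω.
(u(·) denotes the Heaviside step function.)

F[g](ω) = - \frac{128 i \omega \left(3072 i \omega - \left(4 i \omega + 13\right)^{3} + 9984\right)}{\left(\left(4 i \omega + 13\right)^{2} + 256\right)^{3}}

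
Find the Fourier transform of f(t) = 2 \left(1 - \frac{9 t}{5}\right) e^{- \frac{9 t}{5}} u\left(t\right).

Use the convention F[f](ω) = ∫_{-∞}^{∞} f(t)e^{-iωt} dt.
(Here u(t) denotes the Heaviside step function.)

F(ω) = \frac{50 i \omega}{- 25 \omega^{2} + 90 i \omega + 81}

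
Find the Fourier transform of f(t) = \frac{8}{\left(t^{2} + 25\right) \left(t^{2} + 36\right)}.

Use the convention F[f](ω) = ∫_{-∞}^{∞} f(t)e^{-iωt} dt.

F(ω) = \frac{4 \pi \left(6 e^{\left|{\omega}\right|} - 5\right) e^{- 6 \left|{\omega}\right|}}{165}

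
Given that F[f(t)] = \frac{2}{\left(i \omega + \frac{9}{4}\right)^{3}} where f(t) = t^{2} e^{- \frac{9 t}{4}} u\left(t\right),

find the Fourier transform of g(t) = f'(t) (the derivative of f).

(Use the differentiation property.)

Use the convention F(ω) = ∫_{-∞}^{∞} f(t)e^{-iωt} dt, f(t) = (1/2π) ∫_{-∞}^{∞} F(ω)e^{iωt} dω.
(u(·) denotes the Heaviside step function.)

F[g](ω) = \frac{128 i \omega}{\left(4 i \omega + 9\right)^{3}}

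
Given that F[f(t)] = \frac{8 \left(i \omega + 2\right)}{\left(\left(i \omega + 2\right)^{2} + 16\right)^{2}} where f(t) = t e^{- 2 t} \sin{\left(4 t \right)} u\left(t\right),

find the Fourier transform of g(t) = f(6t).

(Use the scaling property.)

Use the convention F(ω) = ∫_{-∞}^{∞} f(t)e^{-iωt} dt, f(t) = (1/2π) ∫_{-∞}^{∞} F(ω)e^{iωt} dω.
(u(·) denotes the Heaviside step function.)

F[g](ω) = \frac{288 \left(i \omega + 12\right)}{\left(\left(i \omega + 12\right)^{2} + 576\right)^{2}}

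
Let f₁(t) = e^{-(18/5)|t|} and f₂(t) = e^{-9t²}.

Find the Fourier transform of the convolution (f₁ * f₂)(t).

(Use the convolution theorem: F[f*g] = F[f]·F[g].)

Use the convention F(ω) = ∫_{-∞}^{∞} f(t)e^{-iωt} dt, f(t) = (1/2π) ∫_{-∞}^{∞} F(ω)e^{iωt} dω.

F[f₁*f₂](ω) = \frac{60 \sqrt{\pi} e^{- \frac{\omega^{2}}{36}}}{25 \omega^{2} + 324}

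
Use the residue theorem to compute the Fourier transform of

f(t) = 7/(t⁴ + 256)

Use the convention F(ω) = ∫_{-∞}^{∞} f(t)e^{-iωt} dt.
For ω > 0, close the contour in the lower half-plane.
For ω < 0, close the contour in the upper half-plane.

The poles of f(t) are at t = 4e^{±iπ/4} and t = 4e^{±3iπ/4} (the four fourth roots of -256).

Let g(z) = f(z)e^{-iωz}; for large |z| the factor e^{-iωz} decays in the lower half-plane when ω > 0 and in the upper half-plane when ω < 0.

Case ω > 0 (lower half-plane, clockwise contour ⇒ F(ω) = -2πi·ΣRes):
  Res_{z = - 2 \sqrt{2} - 2 \sqrt{2} i} g(z) = \frac{7 \sqrt{2} i \left(1 - i\right) e^{2 \sqrt{2} \omega \left(-1 + i\right)}}{512}
  Res_{z = 2 \sqrt{2} - 2 \sqrt{2} i} g(z) = \frac{7 \sqrt{2} i \left(1 + i\right) e^{- 2 \sqrt{2} \omega \left(1 + i\right)}}{512}
  F(ω) = -2πi·ΣRes = \frac{7 \sqrt{2} \pi \left(1 - i\right) \left(e^{4 \sqrt{2} i \omega} + i\right) e^{- 2 \sqrt{2} \omega \left(1 + i\right)}}{256} = \frac{7 \pi e^{- 2 \sqrt{2} \omega} \sin{\left(2 \sqrt{2} \omega + \frac{\pi}{4} \right)}}{64}

Case ω < 0 (upper half-plane, counterclockwise contour ⇒ F(ω) = +2πi·ΣRes):
  Res_{z = 2 \sqrt{2} + 2 \sqrt{2} i} g(z) = \frac{7 \sqrt{2} i \left(-1 + i\right) e^{2 \sqrt{2} \omega \left(1 - i\right)}}{512}
  Res_{z = - 2 \sqrt{2} + 2 \sqrt{2} i} g(z) = \frac{7 \sqrt{2} \left(1 - i\right) e^{2 \sqrt{2} \omega \left(1 + i\right)}}{512}
  F(ω) = 2πi·ΣRes = - \frac{7 \sqrt{2} i \pi \left(i \left(1 - i\right) e^{2 \sqrt{2} \omega \left(1 - i\right)} - \left(1 - i\right) e^{2 \sqrt{2} \omega \left(1 + i\right)}\right)}{256} = \frac{7 \pi e^{2 \sqrt{2} \omega} \cos{\left(2 \sqrt{2} \omega + \frac{\pi}{4} \right)}}{64}

Both cases combine into a single formula in |ω|:

F(ω) = \frac{7 \pi e^{- 2 \sqrt{2} \left|{\omega}\right|} \sin{\left(2 \sqrt{2} \left|{\omega}\right| + \frac{\pi}{4} \right)}}{64}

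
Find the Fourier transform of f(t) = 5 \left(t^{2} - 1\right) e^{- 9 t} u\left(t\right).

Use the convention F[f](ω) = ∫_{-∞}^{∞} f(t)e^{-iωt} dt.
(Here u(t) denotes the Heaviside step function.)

F(ω) = \frac{5 \left(2 i \omega - \left(i \omega + 9\right)^{3} + 18\right)}{\left(i \omega + 9\right)^{4}}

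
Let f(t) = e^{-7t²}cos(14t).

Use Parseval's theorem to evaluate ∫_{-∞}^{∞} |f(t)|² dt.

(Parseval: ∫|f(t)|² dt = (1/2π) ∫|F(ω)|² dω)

∫|f(t)|² dt = \frac{\sqrt{14} \sqrt{\pi} \left(1 + e^{14}\right)}{28 e^{14}}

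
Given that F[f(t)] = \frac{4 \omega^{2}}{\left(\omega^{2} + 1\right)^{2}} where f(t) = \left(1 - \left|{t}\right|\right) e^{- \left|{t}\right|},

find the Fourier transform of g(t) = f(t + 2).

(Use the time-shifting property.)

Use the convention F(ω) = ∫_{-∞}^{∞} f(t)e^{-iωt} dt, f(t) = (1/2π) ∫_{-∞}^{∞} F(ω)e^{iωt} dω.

F[g](ω) = \frac{4 \omega^{2} e^{2 i \omega}}{\left(\omega^{2} + 1\right)^{2}}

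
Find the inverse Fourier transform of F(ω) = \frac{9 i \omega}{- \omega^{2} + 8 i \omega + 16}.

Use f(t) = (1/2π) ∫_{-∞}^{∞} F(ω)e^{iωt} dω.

f(t) = 9 \left(1 - 4 t\right) e^{- 4 t} u\left(t\right)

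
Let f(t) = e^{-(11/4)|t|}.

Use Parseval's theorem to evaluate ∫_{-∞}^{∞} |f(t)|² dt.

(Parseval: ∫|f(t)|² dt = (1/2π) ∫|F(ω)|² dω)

∫|f(t)|² dt = \frac{4}{11}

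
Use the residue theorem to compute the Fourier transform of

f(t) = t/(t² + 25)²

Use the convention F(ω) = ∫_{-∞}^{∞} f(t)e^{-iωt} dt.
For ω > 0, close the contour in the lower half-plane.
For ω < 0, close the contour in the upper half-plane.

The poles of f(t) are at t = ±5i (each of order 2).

Let g(z) = f(z)e^{-iωz}; for large |z| the factor e^{-iωz} decays in the lower half-plane when ω > 0 and in the upper half-plane when ω < 0.

Case ω > 0 (lower half-plane, clockwise contour ⇒ F(ω) = -2πi·ΣRes):
  Res_{z = - 5 i} g(z) = \frac{\omega e^{- 5 \omega}}{20} (pole of order 2)
  F(ω) = -2πi·ΣRes = - \frac{i \pi \omega e^{- 5 \omega}}{10}

Case ω < 0 (upper half-plane, counterclockwise contour ⇒ F(ω) = +2πi·ΣRes):
  Res_{z = 5 i} g(z) = - \frac{\omega e^{5 \omega}}{20} (pole of order 2)
  F(ω) = 2πi·ΣRes = - \frac{i \pi \omega e^{5 \omega}}{10}

Both cases combine into a single formula in |ω|:

F(ω) = - \frac{i \pi \omega e^{- 5 \left|{\omega}\right|}}{10}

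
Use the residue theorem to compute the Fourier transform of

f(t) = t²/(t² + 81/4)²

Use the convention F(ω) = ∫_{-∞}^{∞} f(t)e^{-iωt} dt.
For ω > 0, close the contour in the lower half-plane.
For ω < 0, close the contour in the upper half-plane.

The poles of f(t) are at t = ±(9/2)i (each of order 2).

Let g(z) = f(z)e^{-iωz}; for large |z| the factor e^{-iωz} decays in the lower half-plane when ω > 0 and in the upper half-plane when ω < 0.

Case ω > 0 (lower half-plane, clockwise contour ⇒ F(ω) = -2πi·ΣRes):
  Res_{z = - \frac{9 i}{2}} g(z) = \frac{i \left(2 - 9 \omega\right) e^{- \frac{9 \omega}{2}}}{36} (pole of order 2)
  F(ω) = -2πi·ΣRes = \frac{\pi \left(2 - 9 \omega\right) e^{- \frac{9 \omega}{2}}}{18}

Case ω < 0 (upper half-plane, counterclockwise contour ⇒ F(ω) = +2πi·ΣRes):
  Res_{z = \frac{9 i}{2}} g(z) = \frac{i \left(- 9 \omega - 2\right) e^{\frac{9 \omega}{2}}}{36} (pole of order 2)
  F(ω) = 2πi·ΣRes = \frac{\pi \left(9 \omega + 2\right) e^{\frac{9 \omega}{2}}}{18}

Both cases combine into a single formula in |ω|:

F(ω) = \frac{\pi \left(2 - 9 \left|{\omega}\right|\right) e^{- \frac{9 \left|{\omega}\right|}{2}}}{18}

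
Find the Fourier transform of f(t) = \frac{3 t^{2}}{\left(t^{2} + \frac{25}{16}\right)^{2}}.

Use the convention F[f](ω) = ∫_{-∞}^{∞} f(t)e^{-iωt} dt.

F(ω) = \frac{3 \pi \left(4 - 5 \left|{\omega}\right|\right) e^{- \frac{5 \left|{\omega}\right|}{4}}}{10}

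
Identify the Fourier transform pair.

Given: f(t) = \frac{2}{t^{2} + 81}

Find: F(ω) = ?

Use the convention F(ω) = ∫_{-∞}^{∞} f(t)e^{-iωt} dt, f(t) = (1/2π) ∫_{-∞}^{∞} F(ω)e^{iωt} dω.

F(ω) = \frac{2 \pi e^{- 9 \left|{\omega}\right|}}{9}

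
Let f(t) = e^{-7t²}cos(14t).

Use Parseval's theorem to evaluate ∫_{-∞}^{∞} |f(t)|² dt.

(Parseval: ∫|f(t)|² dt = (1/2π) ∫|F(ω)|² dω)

∫|f(t)|² dt = \frac{\sqrt{14} \sqrt{\pi} \left(1 + e^{14}\right)}{28 e^{14}}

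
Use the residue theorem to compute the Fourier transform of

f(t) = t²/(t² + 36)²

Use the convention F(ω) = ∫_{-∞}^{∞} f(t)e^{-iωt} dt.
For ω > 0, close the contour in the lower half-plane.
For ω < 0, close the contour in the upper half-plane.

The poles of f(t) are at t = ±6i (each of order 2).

Let g(z) = f(z)e^{-iωz}; for large |z| the factor e^{-iωz} decays in the lower half-plane when ω > 0 and in the upper half-plane when ω < 0.

Case ω > 0 (lower half-plane, clockwise contour ⇒ F(ω) = -2πi·ΣRes):
  Res_{z = - 6 i} g(z) = \frac{i \left(1 - 6 \omega\right) e^{- 6 \omega}}{24} (pole of order 2)
  F(ω) = -2πi·ΣRes = \frac{\pi \left(1 - 6 \omega\right) e^{- 6 \omega}}{12}

Case ω < 0 (upper half-plane, counterclockwise contour ⇒ F(ω) = +2πi·ΣRes):
  Res_{z = 6 i} g(z) = \frac{i \left(- 6 \omega - 1\right) e^{6 \omega}}{24} (pole of order 2)
  F(ω) = 2πi·ΣRes = \frac{\pi \left(6 \omega + 1\right) e^{6 \omega}}{12}

Both cases combine into a single formula in |ω|:

F(ω) = \frac{\pi \left(1 - 6 \left|{\omega}\right|\right) e^{- 6 \left|{\omega}\right|}}{12}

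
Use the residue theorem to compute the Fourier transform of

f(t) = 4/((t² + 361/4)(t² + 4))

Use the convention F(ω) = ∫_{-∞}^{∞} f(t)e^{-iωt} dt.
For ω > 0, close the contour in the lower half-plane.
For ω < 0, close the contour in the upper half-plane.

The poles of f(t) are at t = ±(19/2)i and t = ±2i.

Let g(z) = f(z)e^{-iωz}; for large |z| the factor e^{-iωz} decays in the lower half-plane when ω > 0 and in the upper half-plane when ω < 0.

Case ω > 0 (lower half-plane, clockwise contour ⇒ F(ω) = -2πi·ΣRes):
  Res_{z = - \frac{19 i}{2}} g(z) = - \frac{16 i e^{- \frac{19 \omega}{2}}}{6555}
  Res_{z = - 2 i} g(z) = \frac{4 i e^{- 2 \omega}}{345}
  F(ω) = -2πi·ΣRes = \frac{8 \pi e^{- 2 \omega}}{345} - \frac{32 \pi e^{- \frac{19 \omega}{2}}}{6555}

Case ω < 0 (upper half-plane, counterclockwise contour ⇒ F(ω) = +2πi·ΣRes):
  Res_{z = \frac{19 i}{2}} g(z) = \frac{16 i e^{\frac{19 \omega}{2}}}{6555}
  Res_{z = 2 i} g(z) = - \frac{4 i e^{2 \omega}}{345}
  F(ω) = 2πi·ΣRes = \frac{8 \pi \left(- 4 e^{\frac{19 \omega}{2}} + 19 e^{2 \omega}\right)}{6555}

Both cases combine into a single formula in |ω|:

F(ω) = \frac{8 \pi e^{- 2 \left|{\omega}\right|}}{345} - \frac{32 \pi e^{- \frac{19 \left|{\omega}\right|}{2}}}{6555}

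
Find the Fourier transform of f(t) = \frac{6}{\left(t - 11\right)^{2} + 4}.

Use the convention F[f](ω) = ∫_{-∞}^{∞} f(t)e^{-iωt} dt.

F(ω) = 3 \pi e^{- 11 i \omega - 2 \left|{\omega}\right|}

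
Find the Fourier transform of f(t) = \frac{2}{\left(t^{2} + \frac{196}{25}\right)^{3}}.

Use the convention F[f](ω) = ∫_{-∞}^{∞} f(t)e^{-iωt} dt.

F(ω) = \frac{125 \pi \left(196 \omega^{2} + 210 \left|{\omega}\right| + 75\right) e^{- \frac{14 \left|{\omega}\right|}{5}}}{2151296}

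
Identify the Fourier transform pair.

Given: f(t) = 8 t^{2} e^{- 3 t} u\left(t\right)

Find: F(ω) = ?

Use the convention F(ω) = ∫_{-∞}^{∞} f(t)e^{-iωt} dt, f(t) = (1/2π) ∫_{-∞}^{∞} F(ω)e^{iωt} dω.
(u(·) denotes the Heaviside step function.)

F(ω) = \frac{16}{\left(i \omega + 3\right)^{3}}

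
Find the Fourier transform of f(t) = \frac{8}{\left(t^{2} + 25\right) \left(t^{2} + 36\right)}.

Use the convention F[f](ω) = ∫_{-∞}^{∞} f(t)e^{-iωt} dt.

F(ω) = \frac{4 \pi \left(6 e^{\left|{\omega}\right|} - 5\right) e^{- 6 \left|{\omega}\right|}}{165}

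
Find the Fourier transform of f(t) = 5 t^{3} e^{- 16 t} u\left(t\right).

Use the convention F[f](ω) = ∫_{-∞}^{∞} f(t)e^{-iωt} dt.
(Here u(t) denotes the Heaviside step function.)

F(ω) = \frac{30}{\left(i \omega + 16\right)^{4}}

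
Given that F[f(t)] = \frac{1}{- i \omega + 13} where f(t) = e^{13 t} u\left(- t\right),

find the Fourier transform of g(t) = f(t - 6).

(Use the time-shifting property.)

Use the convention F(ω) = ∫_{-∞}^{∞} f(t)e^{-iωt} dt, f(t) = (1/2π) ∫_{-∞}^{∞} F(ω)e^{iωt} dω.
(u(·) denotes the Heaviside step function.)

F[g](ω) = \frac{i e^{- 6 i \omega}}{\omega + 13 i}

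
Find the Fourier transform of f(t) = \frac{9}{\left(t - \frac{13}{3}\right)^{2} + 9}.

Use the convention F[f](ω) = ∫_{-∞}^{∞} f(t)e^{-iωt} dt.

F(ω) = 3 \pi e^{- \frac{13 i \omega}{3} - 3 \left|{\omega}\right|}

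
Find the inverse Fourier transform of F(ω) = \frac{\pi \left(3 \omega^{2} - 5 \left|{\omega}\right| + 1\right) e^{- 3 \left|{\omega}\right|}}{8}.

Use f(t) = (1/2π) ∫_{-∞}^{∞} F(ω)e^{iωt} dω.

f(t) = \frac{t^{4}}{\left(t^{2} + 9\right)^{3}}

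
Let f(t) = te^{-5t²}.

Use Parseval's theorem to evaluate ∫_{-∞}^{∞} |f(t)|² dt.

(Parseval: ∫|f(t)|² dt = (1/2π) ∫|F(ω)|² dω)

∫|f(t)|² dt = \frac{\sqrt{10} \sqrt{\pi}}{200}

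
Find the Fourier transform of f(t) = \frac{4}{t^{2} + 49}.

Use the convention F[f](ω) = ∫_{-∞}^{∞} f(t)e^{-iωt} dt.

F(ω) = \frac{4 \pi e^{- 7 \left|{\omega}\right|}}{7}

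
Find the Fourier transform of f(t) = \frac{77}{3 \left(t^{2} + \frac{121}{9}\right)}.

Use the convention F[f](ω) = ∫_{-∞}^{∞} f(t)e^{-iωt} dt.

F(ω) = 7 \pi e^{- \frac{11 \left|{\omega}\right|}{3}}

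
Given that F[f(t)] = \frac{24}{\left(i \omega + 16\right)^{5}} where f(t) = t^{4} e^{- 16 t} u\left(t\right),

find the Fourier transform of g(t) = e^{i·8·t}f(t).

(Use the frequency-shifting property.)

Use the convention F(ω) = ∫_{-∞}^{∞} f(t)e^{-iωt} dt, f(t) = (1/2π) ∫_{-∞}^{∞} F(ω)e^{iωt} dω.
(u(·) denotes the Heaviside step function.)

F[g](ω) = \frac{24}{\left(i \left(\omega - 8\right) + 16\right)^{5}}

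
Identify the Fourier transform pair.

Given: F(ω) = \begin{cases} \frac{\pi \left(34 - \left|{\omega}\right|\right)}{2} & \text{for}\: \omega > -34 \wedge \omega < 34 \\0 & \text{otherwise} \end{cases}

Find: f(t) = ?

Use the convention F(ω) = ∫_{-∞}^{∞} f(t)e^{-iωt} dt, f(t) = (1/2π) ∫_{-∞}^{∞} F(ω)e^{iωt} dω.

f(t) = \frac{\sin^{2}{\left(17 t \right)}}{t^{2}}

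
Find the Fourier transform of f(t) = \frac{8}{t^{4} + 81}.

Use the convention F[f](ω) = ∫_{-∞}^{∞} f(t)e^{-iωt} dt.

F(ω) = \frac{8 \pi e^{- \frac{3 \sqrt{2} \left|{\omega}\right|}{2}} \sin{\left(\frac{3 \sqrt{2} \left|{\omega}\right|}{2} + \frac{\pi}{4} \right)}}{27}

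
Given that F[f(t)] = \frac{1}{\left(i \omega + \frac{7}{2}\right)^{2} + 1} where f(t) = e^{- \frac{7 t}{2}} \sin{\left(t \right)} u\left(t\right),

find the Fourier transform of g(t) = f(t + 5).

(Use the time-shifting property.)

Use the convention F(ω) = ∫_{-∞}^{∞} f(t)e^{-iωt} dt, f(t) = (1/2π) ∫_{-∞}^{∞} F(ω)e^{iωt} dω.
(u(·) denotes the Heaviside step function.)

F[g](ω) = \frac{4 e^{5 i \omega}}{\left(2 i \omega + 7\right)^{2} + 4}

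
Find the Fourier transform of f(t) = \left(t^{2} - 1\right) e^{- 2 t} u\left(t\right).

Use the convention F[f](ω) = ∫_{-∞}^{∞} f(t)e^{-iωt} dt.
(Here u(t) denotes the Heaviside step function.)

F(ω) = \frac{2 i \omega - \left(i \omega + 2\right)^{3} + 4}{\left(i \omega + 2\right)^{4}}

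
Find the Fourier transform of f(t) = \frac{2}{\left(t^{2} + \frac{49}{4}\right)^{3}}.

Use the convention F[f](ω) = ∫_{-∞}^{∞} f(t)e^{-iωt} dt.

F(ω) = \frac{2 \pi \left(49 \omega^{2} + 42 \left|{\omega}\right| + 12\right) e^{- \frac{7 \left|{\omega}\right|}{2}}}{16807}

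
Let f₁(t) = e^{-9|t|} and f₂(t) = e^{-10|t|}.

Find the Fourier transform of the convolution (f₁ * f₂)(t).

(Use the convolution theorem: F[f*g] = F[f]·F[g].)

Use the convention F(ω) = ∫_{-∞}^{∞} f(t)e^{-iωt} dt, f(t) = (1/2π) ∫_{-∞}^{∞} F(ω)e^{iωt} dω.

F[f₁*f₂](ω) = \frac{360}{\left(\omega^{2} + 81\right) \left(\omega^{2} + 100\right)}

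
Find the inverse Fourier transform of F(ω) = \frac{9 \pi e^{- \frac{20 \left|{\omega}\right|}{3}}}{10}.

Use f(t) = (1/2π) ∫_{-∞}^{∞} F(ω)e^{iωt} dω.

f(t) = \frac{6}{t^{2} + \frac{400}{9}}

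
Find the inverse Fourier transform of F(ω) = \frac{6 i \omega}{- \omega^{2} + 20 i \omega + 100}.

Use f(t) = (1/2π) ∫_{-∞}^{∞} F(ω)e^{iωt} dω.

f(t) = 6 \left(1 - 10 t\right) e^{- 10 t} u\left(t\right)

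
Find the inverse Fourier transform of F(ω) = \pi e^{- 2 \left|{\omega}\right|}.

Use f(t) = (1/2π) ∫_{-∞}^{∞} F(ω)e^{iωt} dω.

f(t) = \frac{2}{t^{2} + 4}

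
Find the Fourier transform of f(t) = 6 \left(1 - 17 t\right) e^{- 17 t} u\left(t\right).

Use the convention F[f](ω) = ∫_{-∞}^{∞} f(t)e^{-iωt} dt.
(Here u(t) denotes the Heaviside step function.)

F(ω) = \frac{6 i \omega}{- \omega^{2} + 34 i \omega + 289}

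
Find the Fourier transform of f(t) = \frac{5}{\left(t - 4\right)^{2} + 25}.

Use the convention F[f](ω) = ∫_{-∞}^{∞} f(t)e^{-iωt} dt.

F(ω) = \pi e^{- 4 i \omega - 5 \left|{\omega}\right|}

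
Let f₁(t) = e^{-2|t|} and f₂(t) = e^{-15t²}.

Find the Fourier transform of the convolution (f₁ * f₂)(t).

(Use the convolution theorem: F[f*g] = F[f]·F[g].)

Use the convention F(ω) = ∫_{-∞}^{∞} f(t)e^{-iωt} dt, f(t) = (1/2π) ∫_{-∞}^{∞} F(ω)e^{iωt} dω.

F[f₁*f₂](ω) = \frac{4 \sqrt{15} \sqrt{\pi} e^{- \frac{\omega^{2}}{60}}}{15 \left(\omega^{2} + 4\right)}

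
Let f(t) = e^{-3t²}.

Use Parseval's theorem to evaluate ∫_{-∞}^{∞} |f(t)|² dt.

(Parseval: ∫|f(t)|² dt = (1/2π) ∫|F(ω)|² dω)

∫|f(t)|² dt = \frac{\sqrt{6} \sqrt{\pi}}{6}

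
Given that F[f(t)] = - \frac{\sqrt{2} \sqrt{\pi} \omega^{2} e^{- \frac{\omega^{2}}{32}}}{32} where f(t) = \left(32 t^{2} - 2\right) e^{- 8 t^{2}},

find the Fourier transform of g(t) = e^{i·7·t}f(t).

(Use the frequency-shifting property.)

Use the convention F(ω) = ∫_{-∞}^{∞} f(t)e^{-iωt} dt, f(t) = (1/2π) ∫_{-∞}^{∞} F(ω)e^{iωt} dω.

F[g](ω) = - \frac{\sqrt{2} \sqrt{\pi} \left(\omega - 7\right)^{2} e^{- \frac{\left(\omega - 7\right)^{2}}{32}}}{32}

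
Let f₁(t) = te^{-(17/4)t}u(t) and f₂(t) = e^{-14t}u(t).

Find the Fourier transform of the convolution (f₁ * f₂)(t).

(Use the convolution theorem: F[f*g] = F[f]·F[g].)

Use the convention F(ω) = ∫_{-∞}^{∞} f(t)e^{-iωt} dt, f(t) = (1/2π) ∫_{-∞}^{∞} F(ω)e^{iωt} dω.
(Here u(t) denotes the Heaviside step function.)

F[f₁*f₂](ω) = \frac{16}{\left(i \omega + 14\right) \left(4 i \omega + 17\right)^{2}}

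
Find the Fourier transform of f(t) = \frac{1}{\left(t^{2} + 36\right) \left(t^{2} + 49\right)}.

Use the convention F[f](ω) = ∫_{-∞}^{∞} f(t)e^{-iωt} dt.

F(ω) = \frac{\pi \left(7 e^{\left|{\omega}\right|} - 6\right) e^{- 7 \left|{\omega}\right|}}{546}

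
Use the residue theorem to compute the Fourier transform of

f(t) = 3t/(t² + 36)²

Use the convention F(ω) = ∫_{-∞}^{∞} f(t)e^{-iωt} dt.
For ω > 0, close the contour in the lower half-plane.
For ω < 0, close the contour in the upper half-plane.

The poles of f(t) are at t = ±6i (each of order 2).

Let g(z) = f(z)e^{-iωz}; for large |z| the factor e^{-iωz} decays in the lower half-plane when ω > 0 and in the upper half-plane when ω < 0.

Case ω > 0 (lower half-plane, clockwise contour ⇒ F(ω) = -2πi·ΣRes):
  Res_{z = - 6 i} g(z) = \frac{\omega e^{- 6 \omega}}{8} (pole of order 2)
  F(ω) = -2πi·ΣRes = - \frac{i \pi \omega e^{- 6 \omega}}{4}

Case ω < 0 (upper half-plane, counterclockwise contour ⇒ F(ω) = +2πi·ΣRes):
  Res_{z = 6 i} g(z) = - \frac{\omega e^{6 \omega}}{8} (pole of order 2)
  F(ω) = 2πi·ΣRes = - \frac{i \pi \omega e^{6 \omega}}{4}

Both cases combine into a single formula in |ω|:

F(ω) = - \frac{i \pi \omega e^{- 6 \left|{\omega}\right|}}{4}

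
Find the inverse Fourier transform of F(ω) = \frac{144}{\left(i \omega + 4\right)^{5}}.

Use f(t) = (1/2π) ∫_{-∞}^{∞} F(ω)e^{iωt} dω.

f(t) = 6 t^{4} e^{- 4 t} u\left(t\right)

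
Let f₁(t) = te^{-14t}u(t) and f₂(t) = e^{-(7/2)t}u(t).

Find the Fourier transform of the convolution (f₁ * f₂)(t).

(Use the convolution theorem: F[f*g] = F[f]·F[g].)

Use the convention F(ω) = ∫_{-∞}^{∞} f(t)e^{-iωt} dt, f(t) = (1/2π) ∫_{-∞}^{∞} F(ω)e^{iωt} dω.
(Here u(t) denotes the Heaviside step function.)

F[f₁*f₂](ω) = \frac{2}{\left(i \omega + 14\right)^{2} \left(2 i \omega + 7\right)}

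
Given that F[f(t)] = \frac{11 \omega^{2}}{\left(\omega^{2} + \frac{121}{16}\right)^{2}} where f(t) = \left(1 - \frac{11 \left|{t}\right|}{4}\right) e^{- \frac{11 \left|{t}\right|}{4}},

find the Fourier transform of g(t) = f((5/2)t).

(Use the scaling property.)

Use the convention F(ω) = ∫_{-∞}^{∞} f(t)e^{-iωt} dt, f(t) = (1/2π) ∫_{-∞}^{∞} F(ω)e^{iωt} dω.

F[g](ω) = \frac{112640 \omega^{2}}{\left(64 \omega^{2} + 3025\right)^{2}}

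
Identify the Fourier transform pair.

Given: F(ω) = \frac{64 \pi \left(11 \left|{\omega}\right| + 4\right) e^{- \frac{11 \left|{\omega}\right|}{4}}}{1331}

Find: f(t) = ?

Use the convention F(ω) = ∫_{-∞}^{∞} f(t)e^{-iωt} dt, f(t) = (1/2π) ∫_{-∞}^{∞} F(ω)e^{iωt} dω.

f(t) = \frac{8}{\left(t^{2} + \frac{121}{16}\right)^{2}}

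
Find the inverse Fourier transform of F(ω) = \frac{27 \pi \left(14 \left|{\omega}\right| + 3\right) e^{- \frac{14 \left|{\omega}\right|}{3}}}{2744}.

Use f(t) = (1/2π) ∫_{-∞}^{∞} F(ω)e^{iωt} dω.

f(t) = \frac{6}{\left(t^{2} + \frac{196}{9}\right)^{2}}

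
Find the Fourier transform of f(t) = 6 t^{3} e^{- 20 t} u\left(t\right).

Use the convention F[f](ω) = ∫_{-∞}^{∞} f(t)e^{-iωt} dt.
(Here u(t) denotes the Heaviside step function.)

F(ω) = \frac{36}{\left(i \omega + 20\right)^{4}}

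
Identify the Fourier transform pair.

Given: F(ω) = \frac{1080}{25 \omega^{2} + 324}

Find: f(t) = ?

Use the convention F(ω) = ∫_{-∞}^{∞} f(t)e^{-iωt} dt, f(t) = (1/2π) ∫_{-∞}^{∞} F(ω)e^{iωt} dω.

f(t) = 6 e^{- \frac{18 \left|{t}\right|}{5}}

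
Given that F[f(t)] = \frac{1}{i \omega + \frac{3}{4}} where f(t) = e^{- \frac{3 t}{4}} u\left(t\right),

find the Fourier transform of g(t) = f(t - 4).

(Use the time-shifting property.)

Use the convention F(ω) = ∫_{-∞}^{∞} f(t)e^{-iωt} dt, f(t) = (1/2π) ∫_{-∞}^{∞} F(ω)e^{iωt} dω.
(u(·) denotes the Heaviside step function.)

F[g](ω) = \frac{4 e^{- 4 i \omega}}{4 i \omega + 3}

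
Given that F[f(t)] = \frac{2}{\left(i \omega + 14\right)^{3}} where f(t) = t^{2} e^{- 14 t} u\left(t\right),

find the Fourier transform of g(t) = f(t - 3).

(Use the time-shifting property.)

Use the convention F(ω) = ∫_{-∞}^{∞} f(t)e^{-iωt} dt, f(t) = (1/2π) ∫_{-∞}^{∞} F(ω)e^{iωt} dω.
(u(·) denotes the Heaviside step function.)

F[g](ω) = \frac{2 e^{- 3 i \omega}}{\left(i \omega + 14\right)^{3}}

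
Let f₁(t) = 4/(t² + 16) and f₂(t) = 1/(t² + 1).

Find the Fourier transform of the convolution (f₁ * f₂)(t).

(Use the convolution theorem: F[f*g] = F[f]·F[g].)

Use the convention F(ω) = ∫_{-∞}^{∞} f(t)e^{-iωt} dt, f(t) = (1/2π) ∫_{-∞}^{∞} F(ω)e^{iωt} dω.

F[f₁*f₂](ω) = \pi^{2} e^{- 5 \left|{\omega}\right|}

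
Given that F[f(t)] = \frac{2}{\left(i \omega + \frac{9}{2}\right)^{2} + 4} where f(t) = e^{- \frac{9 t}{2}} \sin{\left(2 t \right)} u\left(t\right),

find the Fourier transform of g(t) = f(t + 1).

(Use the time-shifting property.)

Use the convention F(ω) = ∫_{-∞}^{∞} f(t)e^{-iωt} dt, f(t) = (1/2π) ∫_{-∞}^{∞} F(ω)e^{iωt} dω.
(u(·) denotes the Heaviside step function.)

F[g](ω) = \frac{8 e^{i \omega}}{\left(2 i \omega + 9\right)^{2} + 16}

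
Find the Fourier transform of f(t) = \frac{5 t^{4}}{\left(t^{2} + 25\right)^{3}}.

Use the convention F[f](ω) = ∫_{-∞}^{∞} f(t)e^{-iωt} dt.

F(ω) = \frac{\pi \left(25 \omega^{2} - 25 \left|{\omega}\right| + 3\right) e^{- 5 \left|{\omega}\right|}}{8}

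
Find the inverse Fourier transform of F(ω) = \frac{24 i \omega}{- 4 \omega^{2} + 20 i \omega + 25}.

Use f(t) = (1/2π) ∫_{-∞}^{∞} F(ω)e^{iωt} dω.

f(t) = 6 \left(1 - \frac{5 t}{2}\right) e^{- \frac{5 t}{2}} u\left(t\right)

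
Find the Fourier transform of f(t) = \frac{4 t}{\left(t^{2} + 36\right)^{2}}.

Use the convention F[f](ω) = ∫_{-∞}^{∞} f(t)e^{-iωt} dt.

F(ω) = - \frac{i \pi \omega e^{- 6 \left|{\omega}\right|}}{3}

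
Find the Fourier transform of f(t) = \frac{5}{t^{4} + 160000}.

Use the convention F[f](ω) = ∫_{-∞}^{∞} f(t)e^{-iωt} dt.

F(ω) = \frac{\pi e^{- 10 \sqrt{2} \left|{\omega}\right|} \sin{\left(10 \sqrt{2} \left|{\omega}\right| + \frac{\pi}{4} \right)}}{1600}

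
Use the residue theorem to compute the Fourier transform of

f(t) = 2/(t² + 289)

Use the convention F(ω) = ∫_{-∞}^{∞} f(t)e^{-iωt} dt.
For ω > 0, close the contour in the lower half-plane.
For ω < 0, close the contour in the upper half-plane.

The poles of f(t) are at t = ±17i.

Let g(z) = f(z)e^{-iωz}; for large |z| the factor e^{-iωz} decays in the lower half-plane when ω > 0 and in the upper half-plane when ω < 0.

Case ω > 0 (lower half-plane, clockwise contour ⇒ F(ω) = -2πi·ΣRes):
  Res_{z = - 17 i} g(z) = \frac{i e^{- 17 \omega}}{17}
  F(ω) = -2πi·ΣRes = \frac{2 \pi e^{- 17 \omega}}{17}

Case ω < 0 (upper half-plane, counterclockwise contour ⇒ F(ω) = +2πi·ΣRes):
  Res_{z = 17 i} g(z) = - \frac{i e^{17 \omega}}{17}
  F(ω) = 2πi·ΣRes = \frac{2 \pi e^{17 \omega}}{17}

Both cases combine into a single formula in |ω|:

F(ω) = \frac{2 \pi e^{- 17 \left|{\omega}\right|}}{17}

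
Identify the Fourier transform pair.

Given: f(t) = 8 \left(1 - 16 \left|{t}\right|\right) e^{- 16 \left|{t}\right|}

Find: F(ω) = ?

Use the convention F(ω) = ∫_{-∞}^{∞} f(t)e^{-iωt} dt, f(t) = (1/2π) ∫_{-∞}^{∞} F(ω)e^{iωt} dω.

F(ω) = \frac{512 \omega^{2}}{\left(\omega^{2} + 256\right)^{2}}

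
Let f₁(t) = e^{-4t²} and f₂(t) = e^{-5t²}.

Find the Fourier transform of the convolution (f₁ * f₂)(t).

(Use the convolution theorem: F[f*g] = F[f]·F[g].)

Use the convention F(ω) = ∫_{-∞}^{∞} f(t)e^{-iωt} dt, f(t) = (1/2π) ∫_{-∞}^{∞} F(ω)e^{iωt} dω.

F[f₁*f₂](ω) = \frac{\sqrt{5} \pi e^{- \frac{9 \omega^{2}}{80}}}{10}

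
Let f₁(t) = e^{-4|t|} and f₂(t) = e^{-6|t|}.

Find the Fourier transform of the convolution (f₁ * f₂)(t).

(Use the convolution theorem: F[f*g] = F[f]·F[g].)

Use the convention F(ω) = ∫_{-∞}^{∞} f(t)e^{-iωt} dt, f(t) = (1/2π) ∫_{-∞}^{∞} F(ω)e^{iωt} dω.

F[f₁*f₂](ω) = \frac{96}{\left(\omega^{2} + 16\right) \left(\omega^{2} + 36\right)}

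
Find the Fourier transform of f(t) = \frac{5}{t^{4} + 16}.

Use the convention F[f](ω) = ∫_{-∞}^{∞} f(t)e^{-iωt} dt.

F(ω) = \frac{5 \pi e^{- \sqrt{2} \left|{\omega}\right|} \sin{\left(\sqrt{2} \left|{\omega}\right| + \frac{\pi}{4} \right)}}{8}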